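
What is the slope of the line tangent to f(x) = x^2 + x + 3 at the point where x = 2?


The slope of the tangent line equals f'(x) at the point.
f(x) = x^2 + x + 3
f'(x) = 2x + 1
At x = 2:
f'(2) = 2 * 2 + 1
= 4 + 1
= 5

5


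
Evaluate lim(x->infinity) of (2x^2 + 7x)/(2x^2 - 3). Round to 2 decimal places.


For limits at infinity with equal-degree polynomials,
we compare leading coefficients.
Numerator leading term: 2x^2
Denominator leading term: 2x^2
Divide both by x^2:
lim = (2 + 7/x) / (2 - 3/x^2)
As x -> infinity, the 1/x and 1/x^2 terms vanish:
= 2/2 = 1 = 1.00

1.00


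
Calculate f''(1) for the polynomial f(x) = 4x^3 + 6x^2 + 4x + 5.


First derivative:
f'(x) = 12x^2 + 12x + 4
Second derivative:
f''(x) = 24x + 12
Substitute x = 1:
f''(1) = 24 * 1 + 12
= 24 + 12
= 36

36


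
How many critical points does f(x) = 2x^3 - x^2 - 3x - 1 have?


Find where f'(x) = 0:
f(x) = 2x^3 - x^2 - 3x - 1
f'(x) = 6x^2 - 2x - 3
This is a quadratic in x. Use the discriminant to count real roots.
Discriminant = (-2)^2 - 4 * 6 * (-3)
= 4 - (-72)
= 76
Since discriminant > 0, f'(x) = 0 has 2 real solutions.
Number of critical points: 2

2


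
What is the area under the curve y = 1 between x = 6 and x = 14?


The area under a constant function y = 1 is a rectangle.
Width = 14 - 6 = 8
Height = 1
Area = width * height
= 8 * 1
= 8

8


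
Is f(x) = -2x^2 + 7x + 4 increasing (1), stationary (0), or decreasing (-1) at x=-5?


Compute f'(x) to determine behavior:
f'(x) = -4x + 7
f'(-5) = -4 * (-5) + 7
= 20 + 7
= 27
Since f'(-5) > 0, the function is increasing (1)

1


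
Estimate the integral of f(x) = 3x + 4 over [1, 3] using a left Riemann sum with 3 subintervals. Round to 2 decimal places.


Left Riemann sum uses left endpoints of each subinterval.
Interval: [1, 3], n = 3
dx = (3 - 1) / 3 = 2/3
Left endpoints: [1, 5/3, 7/3]
f values: [7, 9, 11]
Sum = dx * (sum of f values)
= 2/3 * 27
= 18 = 18.00

18.00


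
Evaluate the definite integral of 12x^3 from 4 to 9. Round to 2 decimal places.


Find the antiderivative of 12x^3:
F(x) = 12/4 * x^4
Apply the Fundamental Theorem of Calculus:
F(9) - F(4)
= 12/4 * 9^4 - 12/4 * 4^4
= 12/4 * (6561 - 256)
= 12/4 * 6305
= 18915 = 18915.00

18915.00


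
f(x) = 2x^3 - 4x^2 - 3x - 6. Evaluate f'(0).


Differentiate f(x) = 2x^3 - 4x^2 - 3x - 6 term by term:
f'(x) = 6x^2 - 8x - 3
Substitute x = 0:
f'(0) = 6 * 0^2 - 8 * 0 - 3
= 0 + 0 - 3
= -3

-3


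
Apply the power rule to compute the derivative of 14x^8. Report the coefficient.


We apply the power rule: d/dx [ax^n] = a*n * x^(n-1)
d/dx [14x^8]
= 14 * 8 * x^(8-1)
= 112x^7
The coefficient is 112

112


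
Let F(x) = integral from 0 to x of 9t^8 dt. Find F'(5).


By the Fundamental Theorem of Calculus (Part 1):
If F(x) = integral from 0 to x of f(t) dt, then F'(x) = f(x)
Here f(t) = 9t^8
So F'(x) = 9x^8
Evaluate at x = 5:
F'(5) = 9 * 5^8
= 9 * 390625
= 3515625

3515625


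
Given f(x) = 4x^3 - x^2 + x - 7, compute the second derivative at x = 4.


First derivative:
f'(x) = 12x^2 - 2x + 1
Second derivative:
f''(x) = 24x - 2
Substitute x = 4:
f''(4) = 24 * 4 - 2
= 96 - 2
= 94

94


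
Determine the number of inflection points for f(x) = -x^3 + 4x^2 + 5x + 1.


Inflection points occur where f''(x) = 0 and concavity changes.
f(x) = -x^3 + 4x^2 + 5x + 1
f'(x) = -3x^2 + 8x + 5
f''(x) = -6x + 8
Set f''(x) = 0:
-6x + 8 = 0
x = -8 / (-6) = 4/3
Since f''(x) is linear (degree 1), it changes sign at this point.
Therefore there is exactly 1 inflection point.

1


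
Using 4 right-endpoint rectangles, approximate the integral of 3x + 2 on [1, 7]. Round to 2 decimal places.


Right Riemann sum uses right endpoints of each subinterval.
Interval: [1, 7], n = 4
dx = (7 - 1) / 4 = 3/2
Right endpoints: [5/2, 4, 11/2, 7]
f values: [19/2, 14, 37/2, 23]
Sum = dx * (sum of f values)
= 3/2 * 65
= 195/2 = 97.50

97.50


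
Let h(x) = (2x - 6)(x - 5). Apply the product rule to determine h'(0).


Let u(x) = 2x - 6 and v(x) = x - 5
u'(x) = 2
v'(x) = 1
Product rule: h'(x) = u'(x)*v(x) + u(x)*v'(x)
= 2 * (x - 5) + (2x - 6) * 1
At x = 0:
u(0) = 2 * 0 - 6 = -6
v(0) = 1 * 0 - 5 = -5
h'(0) = 2 * (-5) + (-6) * 1
= -10 - 6
= -16

-16


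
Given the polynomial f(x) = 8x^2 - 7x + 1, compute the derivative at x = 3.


Differentiate term by term using power and sum rules:
f(x) = 8x^2 - 7x + 1
f'(x) = 16x - 7
Substitute x = 3:
f'(3) = 16 * 3 - 7
= 48 - 7
= 41

41


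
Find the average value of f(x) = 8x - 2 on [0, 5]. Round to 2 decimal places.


Average value = 1/(b-a) * integral from a to b of f(x) dx
First compute the integral of 8x - 2:
F(x) = 4x^2 - 2x
F(5) = 4 * 25 - 2 * 5 = 90
F(0) = 4 * 0 - 2 * 0 = 0
Integral = 90 - 0 = 90
Average = 90 / (5 - 0) = 90 / 5
= 18 = 18.00

18.00


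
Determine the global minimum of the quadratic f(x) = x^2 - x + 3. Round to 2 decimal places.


For a quadratic f(x) = ax^2 + bx + c with a > 0, the minimum is at the vertex.
Vertex x-coordinate: x = -b/(2a)
x = -(-1) / (2 * 1)
x = 1/2
Substitute back to find the minimum value:
f(1/2) = 1 * (1/2)^2 - 1 * (1/2) + 3
= 1/4 - 1/2 + 3
= 11/4 = 2.75

2.75


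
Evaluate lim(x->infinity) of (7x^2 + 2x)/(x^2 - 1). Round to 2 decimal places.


For limits at infinity with equal-degree polynomials,
we compare leading coefficients.
Numerator leading term: 7x^2
Denominator leading term: x^2
Divide both by x^2:
lim = (7 + 2/x) / (1 - 1/x^2)
As x -> infinity, the 1/x and 1/x^2 terms vanish:
= 7/1 = 7 = 7.00

7.00


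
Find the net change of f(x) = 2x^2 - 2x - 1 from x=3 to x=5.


Net change = f(b) - f(a)
f(x) = 2x^2 - 2x - 1
Compute f(5):
f(5) = 2 * 5^2 - 2 * 5 - 1
= 50 - 10 - 1
= 39
Compute f(3):
f(3) = 2 * 3^2 - 2 * 3 - 1
= 18 - 6 - 1
= 11
Net change = 39 - 11 = 28

28


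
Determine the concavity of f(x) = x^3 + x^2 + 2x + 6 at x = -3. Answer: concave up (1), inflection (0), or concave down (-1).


Concavity is determined by the sign of f''(x).
f(x) = x^3 + x^2 + 2x + 6
f'(x) = 3x^2 + 2x + 2
f''(x) = 6x + 2
f''(-3) = 6 * (-3) + 2
= -18 + 2
= -16
Since f''(-3) < 0, the function is concave down (-1)

-1


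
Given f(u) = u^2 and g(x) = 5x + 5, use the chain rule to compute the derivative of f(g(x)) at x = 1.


Using the chain rule: (f(g(x)))' = f'(g(x)) * g'(x)
First, find g(1):
g(1) = 5 * 1 + 5 = 10
Next, f'(u) = 2u
And g'(x) = 5
So f'(g(1)) * g'(1)
= 2 * 10 * 5
= 100

100


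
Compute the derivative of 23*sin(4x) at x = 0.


Apply the chain rule to differentiate 23*sin(4x):
d/dx [23*sin(4x)]
= 23 * cos(4x) * d/dx(4x)
= 23 * 4 * cos(4x)
= 92 * cos(4x)
Evaluate at x = 0:
= 92 * cos(0)
= 92 * 1
= 92

92


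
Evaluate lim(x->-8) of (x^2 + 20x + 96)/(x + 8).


Direct substitution gives 0/0, so we factor the numerator.
Factor: (x^2 + 20x + 96) = (x + 8)(x + 12)
Cancel the common factor (x + 8):
(x^2 + 20x + 96)/(x + 8) = (x + 12)
Now substitute x = -8:
= (-8) - (-12) = 4

4


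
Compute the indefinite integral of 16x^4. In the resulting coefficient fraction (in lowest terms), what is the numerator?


Apply the power rule for integration:
integral of ax^n dx = a/(n+1) * x^(n+1) + C
integral of 16x^4 dx
= 16/5 * x^5 + C
The coefficient in lowest terms is 16/5, and its numerator is 16

16


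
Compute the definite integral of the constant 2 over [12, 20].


The integral of a constant k over [a, b] equals k * (b - a).
integral from 12 to 20 of 2 dx
= 2 * (20 - 12)
= 2 * 8
= 16

16


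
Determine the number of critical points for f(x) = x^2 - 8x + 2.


Find where f'(x) = 0:
f'(x) = 2x - 8
Set f'(x) = 0:
2x - 8 = 0
x = 8 / 2 = 4
This is a linear equation in x, so there is exactly one solution.
Number of critical points: 1

1


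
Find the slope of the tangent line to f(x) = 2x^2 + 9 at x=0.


The slope of the tangent line equals f'(x) at the point.
f(x) = 2x^2 + 9
f'(x) = 4x
At x = 0:
f'(0) = 4 * 0 + 0
= 0 + 0
= 0

0


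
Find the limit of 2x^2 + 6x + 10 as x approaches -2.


Since polynomials are continuous, we use direct substitution.
lim(x->-2) of 2x^2 + 6x + 10
= 2 * (-2)^2 + 6 * (-2) + 10
= 8 - 12 + 10
= 6

6


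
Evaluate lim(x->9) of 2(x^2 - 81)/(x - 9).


Direct substitution gives 0/0, so we factor the numerator.
Factor: 2(x^2 - 81) = 2 * (x - 9)(x + 9)
Cancel the common factor (x - 9):
2(x^2 - 81)/(x - 9) = 2 * (x + 9)
Now substitute x = 9:
= 2 * (9 + 9) = 36

36


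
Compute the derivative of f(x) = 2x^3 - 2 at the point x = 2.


Differentiate f(x) = 2x^3 - 2 term by term:
f'(x) = 6x^2
Substitute x = 2:
f'(2) = 6 * 2^2 + 0 * 2 + 0
= 24 + 0 + 0
= 24

24


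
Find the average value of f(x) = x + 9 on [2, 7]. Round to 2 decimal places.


Average value = 1/(b-a) * integral from a to b of f(x) dx
First compute the integral of x + 9:
F(x) = (1/2)x^2 + 9x
F(7) = 1/2 * 49 + 9 * 7 = 175/2
F(2) = 1/2 * 4 + 9 * 2 = 20
Integral = 175/2 - 20 = 135/2
Average = (135/2) / (7 - 2) = (135/2) / 5
= 27/2 = 13.50

13.50


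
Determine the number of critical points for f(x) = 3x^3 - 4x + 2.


Find where f'(x) = 0:
f(x) = 3x^3 - 4x + 2
f'(x) = 9x^2 - 4
This is a quadratic in x. Use the discriminant to count real roots.
Discriminant = (0)^2 - 4 * 9 * (-4)
= 0 - (-144)
= 144
Since discriminant > 0, f'(x) = 0 has 2 real solutions.
Number of critical points: 2

2


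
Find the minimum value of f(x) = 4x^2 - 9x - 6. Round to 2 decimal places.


For a quadratic f(x) = ax^2 + bx + c with a > 0, the minimum is at the vertex.
Vertex x-coordinate: x = -b/(2a)
x = -(-9) / (2 * 4)
x = 9/8
Substitute back to find the minimum value:
f(9/8) = 4 * (9/8)^2 - 9 * (9/8) - 6
= 81/16 - 81/8 - 6
= -177/16 ≈ -11.06

-11.06


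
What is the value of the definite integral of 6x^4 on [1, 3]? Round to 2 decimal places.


Find the antiderivative of 6x^4:
F(x) = 6/5 * x^5
Apply the Fundamental Theorem of Calculus:
F(3) - F(1)
= 6/5 * 3^5 - 6/5 * 1^5
= 6/5 * (243 - 1)
= 6/5 * 242
= 1452/5 = 290.40

290.40


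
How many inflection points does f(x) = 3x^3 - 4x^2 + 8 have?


Inflection points occur where f''(x) = 0 and concavity changes.
f(x) = 3x^3 - 4x^2 + 8
f'(x) = 9x^2 - 8x
f''(x) = 18x - 8
Set f''(x) = 0:
18x - 8 = 0
x = 8 / 18 = 4/9
Since f''(x) is linear (degree 1), it changes sign at this point.
Therefore there is exactly 1 inflection point.

1


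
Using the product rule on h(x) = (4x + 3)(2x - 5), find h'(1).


Let u(x) = 4x + 3 and v(x) = 2x - 5
u'(x) = 4
v'(x) = 2
Product rule: h'(x) = u'(x)*v(x) + u(x)*v'(x)
= 4 * (2x - 5) + (4x + 3) * 2
At x = 1:
u(1) = 4 * 1 + 3 = 7
v(1) = 2 * 1 - 5 = -3
h'(1) = 4 * (-3) + 7 * 2
= -12 + 14
= 2

2


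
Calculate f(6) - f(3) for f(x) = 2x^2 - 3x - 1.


Net change = f(b) - f(a)
f(x) = 2x^2 - 3x - 1
Compute f(6):
f(6) = 2 * 6^2 - 3 * 6 - 1
= 72 - 18 - 1
= 53
Compute f(3):
f(3) = 2 * 3^2 - 3 * 3 - 1
= 18 - 9 - 1
= 8
Net change = 53 - 8 = 45

45


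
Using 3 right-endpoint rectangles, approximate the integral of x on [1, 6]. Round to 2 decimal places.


Right Riemann sum uses right endpoints of each subinterval.
Interval: [1, 6], n = 3
dx = (6 - 1) / 3 = 5/3
Right endpoints: [8/3, 13/3, 6]
f values: [8/3, 13/3, 6]
Sum = dx * (sum of f values)
= 5/3 * 13
= 65/3 ≈ 21.67

21.67


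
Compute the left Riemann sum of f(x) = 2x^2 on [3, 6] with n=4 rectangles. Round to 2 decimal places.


Left Riemann sum uses left endpoints of each subinterval.
Interval: [3, 6], n = 4
dx = (6 - 3) / 4 = 3/4
Left endpoints: [3, 15/4, 9/2, 21/4]
f values: [18, 225/8, 81/2, 441/8]
Sum = dx * (sum of f values)
= 3/4 * 567/4
= 1701/16 ≈ 106.31

106.31


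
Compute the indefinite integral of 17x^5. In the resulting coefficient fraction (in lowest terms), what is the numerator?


Apply the power rule for integration:
integral of ax^n dx = a/(n+1) * x^(n+1) + C
integral of 17x^5 dx
= 17/6 * x^6 + C
The coefficient in lowest terms is 17/6, and its numerator is 17

17


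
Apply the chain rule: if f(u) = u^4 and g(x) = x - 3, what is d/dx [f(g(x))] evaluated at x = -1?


Using the chain rule: (f(g(x)))' = f'(g(x)) * g'(x)
First, find g(-1):
g(-1) = 1 * (-1) - 3 = -4
Next, f'(u) = 4u^3
And g'(x) = 1
So f'(g(-1)) * g'(-1)
= 4 * (-4)^3 * 1
= 4 * (-64) * 1
= -256

-256


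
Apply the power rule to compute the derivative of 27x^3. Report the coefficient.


We apply the power rule: d/dx [ax^n] = a*n * x^(n-1)
d/dx [27x^3]
= 27 * 3 * x^(3-1)
= 81x^2
The coefficient is 81

81


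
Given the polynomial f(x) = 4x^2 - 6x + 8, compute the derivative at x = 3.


Differentiate term by term using power and sum rules:
f(x) = 4x^2 - 6x + 8
f'(x) = 8x - 6
Substitute x = 3:
f'(3) = 8 * 3 - 6
= 24 - 6
= 18

18


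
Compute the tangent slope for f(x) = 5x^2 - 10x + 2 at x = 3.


The slope of the tangent line equals f'(x) at the point.
f(x) = 5x^2 - 10x + 2
f'(x) = 10x - 10
At x = 3:
f'(3) = 10 * 3 - 10
= 30 - 10
= 20

20


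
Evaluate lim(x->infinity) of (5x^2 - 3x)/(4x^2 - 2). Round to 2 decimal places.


For limits at infinity with equal-degree polynomials,
we compare leading coefficients.
Numerator leading term: 5x^2
Denominator leading term: 4x^2
Divide both by x^2:
lim = (5 - 3/x) / (4 - 2/x^2)
As x -> infinity, the 1/x and 1/x^2 terms vanish:
= 5/4 = 1.25

1.25


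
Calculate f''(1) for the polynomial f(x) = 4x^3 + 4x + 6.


First derivative:
f'(x) = 12x^2 + 4
Second derivative:
f''(x) = 24x
Substitute x = 1:
f''(1) = 24 * 1 + 0
= 24 + 0
= 24

24


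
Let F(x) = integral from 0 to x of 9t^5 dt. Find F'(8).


By the Fundamental Theorem of Calculus (Part 1):
If F(x) = integral from 0 to x of f(t) dt, then F'(x) = f(x)
Here f(t) = 9t^5
So F'(x) = 9x^5
Evaluate at x = 8:
F'(8) = 9 * 8^5
= 9 * 32768
= 294912

294912


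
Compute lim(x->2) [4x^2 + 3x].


Since polynomials are continuous, we use direct substitution.
lim(x->2) of 4x^2 + 3x
= 4 * 2^2 + 3 * 2 + 0
= 16 + 6 + 0
= 22

22


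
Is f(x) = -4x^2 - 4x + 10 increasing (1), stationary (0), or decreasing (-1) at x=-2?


Compute f'(x) to determine behavior:
f'(x) = -8x - 4
f'(-2) = -8 * (-2) - 4
= 16 - 4
= 12
Since f'(-2) > 0, the function is increasing (1)

1


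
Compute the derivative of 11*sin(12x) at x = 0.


Apply the chain rule to differentiate 11*sin(12x):
d/dx [11*sin(12x)]
= 11 * cos(12x) * d/dx(12x)
= 11 * 12 * cos(12x)
= 132 * cos(12x)
Evaluate at x = 0:
= 132 * cos(0)
= 132 * 1
= 132

132


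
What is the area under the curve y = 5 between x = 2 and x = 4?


The area under a constant function y = 5 is a rectangle.
Width = 4 - 2 = 2
Height = 5
Area = width * height
= 2 * 5
= 10

10


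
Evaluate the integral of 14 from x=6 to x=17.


The integral of a constant k over [a, b] equals k * (b - a).
integral from 6 to 17 of 14 dx
= 14 * (17 - 6)
= 14 * 11
= 154

154


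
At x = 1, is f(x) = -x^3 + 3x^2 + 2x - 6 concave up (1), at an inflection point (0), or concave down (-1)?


Concavity is determined by the sign of f''(x).
f(x) = -x^3 + 3x^2 + 2x - 6
f'(x) = -3x^2 + 6x + 2
f''(x) = -6x + 6
f''(1) = -6 * 1 + 6
= -6 + 6
= 0
f''(1) = 0, and f''(x) is linear with nonzero slope -6, so f'' changes sign at x = 1. Hence the function is at an inflection point (0)

0


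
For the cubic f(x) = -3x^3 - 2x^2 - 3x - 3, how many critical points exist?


Find where f'(x) = 0:
f(x) = -3x^3 - 2x^2 - 3x - 3
f'(x) = -9x^2 - 4x - 3
This is a quadratic in x. Use the discriminant to count real roots.
Discriminant = (-4)^2 - 4 * (-9) * (-3)
= 16 - 108
= -92
Since discriminant < 0, f'(x) = 0 has no real solutions.
Number of critical points: 0

0


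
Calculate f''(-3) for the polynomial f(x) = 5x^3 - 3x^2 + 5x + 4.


First derivative:
f'(x) = 15x^2 - 6x + 5
Second derivative:
f''(x) = 30x - 6
Substitute x = -3:
f''(-3) = 30 * (-3) - 6
= -90 - 6
= -96

-96


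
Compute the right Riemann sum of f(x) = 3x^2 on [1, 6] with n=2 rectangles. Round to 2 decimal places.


Right Riemann sum uses right endpoints of each subinterval.
Interval: [1, 6], n = 2
dx = (6 - 1) / 2 = 5/2
Right endpoints: [7/2, 6]
f values: [147/4, 108]
Sum = dx * (sum of f values)
= 5/2 * 579/4
= 2895/8 ≈ 361.88

361.88


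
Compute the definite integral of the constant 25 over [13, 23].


The integral of a constant k over [a, b] equals k * (b - a).
integral from 13 to 23 of 25 dx
= 25 * (23 - 13)
= 25 * 10
= 250

250


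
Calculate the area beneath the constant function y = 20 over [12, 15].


The area under a constant function y = 20 is a rectangle.
Width = 15 - 12 = 3
Height = 20
Area = width * height
= 3 * 20
= 60

60


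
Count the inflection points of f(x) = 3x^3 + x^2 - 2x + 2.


Inflection points occur where f''(x) = 0 and concavity changes.
f(x) = 3x^3 + x^2 - 2x + 2
f'(x) = 9x^2 + 2x - 2
f''(x) = 18x + 2
Set f''(x) = 0:
18x + 2 = 0
x = -2 / 18 = -1/9
Since f''(x) is linear (degree 1), it changes sign at this point.
Therefore there is exactly 1 inflection point.

1


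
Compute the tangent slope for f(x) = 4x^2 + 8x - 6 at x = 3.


The slope of the tangent line equals f'(x) at the point.
f(x) = 4x^2 + 8x - 6
f'(x) = 8x + 8
At x = 3:
f'(3) = 8 * 3 + 8
= 24 + 8
= 32

32


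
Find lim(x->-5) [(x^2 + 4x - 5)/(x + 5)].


Direct substitution gives 0/0, so we factor the numerator.
Factor: (x^2 + 4x - 5) = (x + 5)(x - 1)
Cancel the common factor (x + 5):
(x^2 + 4x - 5)/(x + 5) = (x - 1)
Now substitute x = -5:
= (-5) - (1) = -6

-6


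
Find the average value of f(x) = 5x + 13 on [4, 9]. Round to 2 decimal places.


Average value = 1/(b-a) * integral from a to b of f(x) dx
First compute the integral of 5x + 13:
F(x) = (5/2)x^2 + 13x
F(9) = 5/2 * 81 + 13 * 9 = 639/2
F(4) = 5/2 * 16 + 13 * 4 = 92
Integral = 639/2 - 92 = 455/2
Average = (455/2) / (9 - 4) = (455/2) / 5
= 91/2 = 45.50

45.50


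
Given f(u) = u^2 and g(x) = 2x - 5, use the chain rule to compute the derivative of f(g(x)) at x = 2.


Using the chain rule: (f(g(x)))' = f'(g(x)) * g'(x)
First, find g(2):
g(2) = 2 * 2 - 5 = -1
Next, f'(u) = 2u
And g'(x) = 2
So f'(g(2)) * g'(2)
= 2 * (-1) * 2
= -4

-4


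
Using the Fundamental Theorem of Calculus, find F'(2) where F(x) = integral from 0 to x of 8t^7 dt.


By the Fundamental Theorem of Calculus (Part 1):
If F(x) = integral from 0 to x of f(t) dt, then F'(x) = f(x)
Here f(t) = 8t^7
So F'(x) = 8x^7
Evaluate at x = 2:
F'(2) = 8 * 2^7
= 8 * 128
= 1024

1024


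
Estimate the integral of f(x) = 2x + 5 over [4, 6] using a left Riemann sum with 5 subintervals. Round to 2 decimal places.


Left Riemann sum uses left endpoints of each subinterval.
Interval: [4, 6], n = 5
dx = (6 - 4) / 5 = 2/5
Left endpoints: [4, 22/5, 24/5, 26/5, 28/5]
f values: [13, 69/5, 73/5, 77/5, 81/5]
Sum = dx * (sum of f values)
= 2/5 * 73
= 146/5 = 29.20

29.20


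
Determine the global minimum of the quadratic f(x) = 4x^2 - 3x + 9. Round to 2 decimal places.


For a quadratic f(x) = ax^2 + bx + c with a > 0, the minimum is at the vertex.
Vertex x-coordinate: x = -b/(2a)
x = -(-3) / (2 * 4)
x = 3/8
Substitute back to find the minimum value:
f(3/8) = 4 * (3/8)^2 - 3 * (3/8) + 9
= 9/16 - 9/8 + 9
= 135/16 ≈ 8.44

8.44


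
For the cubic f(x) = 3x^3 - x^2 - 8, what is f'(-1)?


Differentiate f(x) = 3x^3 - x^2 - 8 term by term:
f'(x) = 9x^2 - 2x
Substitute x = -1:
f'(-1) = 9 * (-1)^2 - 2 * (-1) + 0
= 9 + 2 + 0
= 11

11


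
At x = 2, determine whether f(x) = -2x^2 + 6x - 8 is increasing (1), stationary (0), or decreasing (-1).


Compute f'(x) to determine behavior:
f'(x) = -4x + 6
f'(2) = -4 * 2 + 6
= -8 + 6
= -2
Since f'(2) < 0, the function is decreasing (-1)

-1


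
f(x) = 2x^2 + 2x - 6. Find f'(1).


Differentiate term by term using power and sum rules:
f(x) = 2x^2 + 2x - 6
f'(x) = 4x + 2
Substitute x = 1:
f'(1) = 4 * 1 + 2
= 4 + 2
= 6

6


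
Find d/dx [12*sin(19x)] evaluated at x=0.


Apply the chain rule to differentiate 12*sin(19x):
d/dx [12*sin(19x)]
= 12 * cos(19x) * d/dx(19x)
= 12 * 19 * cos(19x)
= 228 * cos(19x)
Evaluate at x = 0:
= 228 * cos(0)
= 228 * 1
= 228

228


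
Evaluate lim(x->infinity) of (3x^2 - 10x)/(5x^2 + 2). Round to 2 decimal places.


For limits at infinity with equal-degree polynomials,
we compare leading coefficients.
Numerator leading term: 3x^2
Denominator leading term: 5x^2
Divide both by x^2:
lim = (3 - 10/x) / (5 + 2/x^2)
As x -> infinity, the 1/x and 1/x^2 terms vanish:
= 3/5 = 0.60

0.60


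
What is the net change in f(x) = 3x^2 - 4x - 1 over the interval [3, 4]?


Net change = f(b) - f(a)
f(x) = 3x^2 - 4x - 1
Compute f(4):
f(4) = 3 * 4^2 - 4 * 4 - 1
= 48 - 16 - 1
= 31
Compute f(3):
f(3) = 3 * 3^2 - 4 * 3 - 1
= 27 - 12 - 1
= 14
Net change = 31 - 14 = 17

17


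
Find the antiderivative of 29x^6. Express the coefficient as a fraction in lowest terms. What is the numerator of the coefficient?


Apply the power rule for integration:
integral of ax^n dx = a/(n+1) * x^(n+1) + C
integral of 29x^6 dx
= 29/7 * x^7 + C
The coefficient in lowest terms is 29/7, and its numerator is 29

29


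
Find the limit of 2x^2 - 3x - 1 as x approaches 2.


Since polynomials are continuous, we use direct substitution.
lim(x->2) of 2x^2 - 3x - 1
= 2 * 2^2 - 3 * 2 - 1
= 8 - 6 - 1
= 1

1


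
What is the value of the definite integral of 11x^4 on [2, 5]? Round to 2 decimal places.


Find the antiderivative of 11x^4:
F(x) = 11/5 * x^5
Apply the Fundamental Theorem of Calculus:
F(5) - F(2)
= 11/5 * 5^5 - 11/5 * 2^5
= 11/5 * (3125 - 32)
= 11/5 * 3093
= 34023/5 = 6804.60

6804.60


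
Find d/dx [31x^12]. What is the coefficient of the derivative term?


We apply the power rule: d/dx [ax^n] = a*n * x^(n-1)
d/dx [31x^12]
= 31 * 12 * x^(12-1)
= 372x^11
The coefficient is 372

372


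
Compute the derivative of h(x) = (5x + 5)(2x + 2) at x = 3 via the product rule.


Let u(x) = 5x + 5 and v(x) = 2x + 2
u'(x) = 5
v'(x) = 2
Product rule: h'(x) = u'(x)*v(x) + u(x)*v'(x)
= 5 * (2x + 2) + (5x + 5) * 2
At x = 3:
u(3) = 5 * 3 + 5 = 20
v(3) = 2 * 3 + 2 = 8
h'(3) = 5 * 8 + 20 * 2
= 40 + 40
= 80

80


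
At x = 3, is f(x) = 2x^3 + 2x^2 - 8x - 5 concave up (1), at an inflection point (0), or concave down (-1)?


Concavity is determined by the sign of f''(x).
f(x) = 2x^3 + 2x^2 - 8x - 5
f'(x) = 6x^2 + 4x - 8
f''(x) = 12x + 4
f''(3) = 12 * 3 + 4
= 36 + 4
= 40
Since f''(3) > 0, the function is concave up (1)

1


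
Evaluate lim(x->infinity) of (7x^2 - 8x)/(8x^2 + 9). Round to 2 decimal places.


For limits at infinity with equal-degree polynomials,
we compare leading coefficients.
Numerator leading term: 7x^2
Denominator leading term: 8x^2
Divide both by x^2:
lim = (7 - 8/x) / (8 + 9/x^2)
As x -> infinity, the 1/x and 1/x^2 terms vanish:
= 7/8 ≈ 0.88

0.88


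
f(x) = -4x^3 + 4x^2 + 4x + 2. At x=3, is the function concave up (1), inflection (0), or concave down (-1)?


Concavity is determined by the sign of f''(x).
f(x) = -4x^3 + 4x^2 + 4x + 2
f'(x) = -12x^2 + 8x + 4
f''(x) = -24x + 8
f''(3) = -24 * 3 + 8
= -72 + 8
= -64
Since f''(3) < 0, the function is concave down (-1)

-1


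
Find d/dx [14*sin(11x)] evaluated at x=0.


Apply the chain rule to differentiate 14*sin(11x):
d/dx [14*sin(11x)]
= 14 * cos(11x) * d/dx(11x)
= 14 * 11 * cos(11x)
= 154 * cos(11x)
Evaluate at x = 0:
= 154 * cos(0)
= 154 * 1
= 154

154


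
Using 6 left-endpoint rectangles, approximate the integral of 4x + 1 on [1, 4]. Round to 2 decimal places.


Left Riemann sum uses left endpoints of each subinterval.
Interval: [1, 4], n = 6
dx = (4 - 1) / 6 = 1/2
Left endpoints: [1, 3/2, 2, 5/2, 3, 7/2]
f values: [5, 7, 9, 11, 13, 15]
Sum = dx * (sum of f values)
= 1/2 * 60
= 30 = 30.00

30.00


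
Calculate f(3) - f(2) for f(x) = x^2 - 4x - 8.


Net change = f(b) - f(a)
f(x) = x^2 - 4x - 8
Compute f(3):
f(3) = 1 * 3^2 - 4 * 3 - 8
= 9 - 12 - 8
= -11
Compute f(2):
f(2) = 1 * 2^2 - 4 * 2 - 8
= 4 - 8 - 8
= -12
Net change = -11 - (-12) = 1

1


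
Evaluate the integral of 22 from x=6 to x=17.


The integral of a constant k over [a, b] equals k * (b - a).
integral from 6 to 17 of 22 dx
= 22 * (17 - 6)
= 22 * 11
= 242

242


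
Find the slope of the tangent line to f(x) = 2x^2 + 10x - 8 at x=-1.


The slope of the tangent line equals f'(x) at the point.
f(x) = 2x^2 + 10x - 8
f'(x) = 4x + 10
At x = -1:
f'(-1) = 4 * (-1) + 10
= -4 + 10
= 6

6


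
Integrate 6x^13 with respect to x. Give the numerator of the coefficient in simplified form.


Apply the power rule for integration:
integral of ax^n dx = a/(n+1) * x^(n+1) + C
integral of 6x^13 dx
= 6/14 * x^14 + C
= 3/7 * x^14 + C
The coefficient in lowest terms is 3/7, and its numerator is 3

3


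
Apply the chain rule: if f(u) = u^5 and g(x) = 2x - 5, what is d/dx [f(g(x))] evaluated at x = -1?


Using the chain rule: (f(g(x)))' = f'(g(x)) * g'(x)
First, find g(-1):
g(-1) = 2 * (-1) - 5 = -7
Next, f'(u) = 5u^4
And g'(x) = 2
So f'(g(-1)) * g'(-1)
= 5 * (-7)^4 * 2
= 5 * 2401 * 2
= 24010

24010


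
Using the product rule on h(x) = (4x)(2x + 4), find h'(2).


Let u(x) = 4x and v(x) = 2x + 4
u'(x) = 4
v'(x) = 2
Product rule: h'(x) = u'(x)*v(x) + u(x)*v'(x)
= 4 * (2x + 4) + (4x) * 2
At x = 2:
u(2) = 4 * 2 + 0 = 8
v(2) = 2 * 2 + 4 = 8
h'(2) = 4 * 8 + 8 * 2
= 32 + 16
= 48

48


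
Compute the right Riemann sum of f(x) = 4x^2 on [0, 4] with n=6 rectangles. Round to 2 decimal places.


Right Riemann sum uses right endpoints of each subinterval.
Interval: [0, 4], n = 6
dx = (4 - 0) / 6 = 2/3
Right endpoints: [2/3, 4/3, 2, 8/3, 10/3, 4]
f values: [16/9, 64/9, 16, 256/9, 400/9, 64]
Sum = dx * (sum of f values)
= 2/3 * 1456/9
= 2912/27 ≈ 107.85

107.85


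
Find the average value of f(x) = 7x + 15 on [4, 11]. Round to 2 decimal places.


Average value = 1/(b-a) * integral from a to b of f(x) dx
First compute the integral of 7x + 15:
F(x) = (7/2)x^2 + 15x
F(11) = 7/2 * 121 + 15 * 11 = 1177/2
F(4) = 7/2 * 16 + 15 * 4 = 116
Integral = 1177/2 - 116 = 945/2
Average = (945/2) / (11 - 4) = (945/2) / 7
= 135/2 = 67.50

67.50


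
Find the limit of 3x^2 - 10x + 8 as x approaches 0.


Since polynomials are continuous, we use direct substitution.
lim(x->0) of 3x^2 - 10x + 8
= 3 * 0^2 - 10 * 0 + 8
= 0 + 0 + 8
= 8

8


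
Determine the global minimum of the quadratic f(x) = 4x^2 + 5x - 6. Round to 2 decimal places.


For a quadratic f(x) = ax^2 + bx + c with a > 0, the minimum is at the vertex.
Vertex x-coordinate: x = -b/(2a)
x = -(5) / (2 * 4)
x = -5/8
Substitute back to find the minimum value:
f(-5/8) = 4 * (-5/8)^2 + 5 * (-5/8) - 6
= 25/16 - 25/8 - 6
= -121/16 ≈ -7.56

-7.56


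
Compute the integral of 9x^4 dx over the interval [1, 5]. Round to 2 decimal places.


Find the antiderivative of 9x^4:
F(x) = 9/5 * x^5
Apply the Fundamental Theorem of Calculus:
F(5) - F(1)
= 9/5 * 5^5 - 9/5 * 1^5
= 9/5 * (3125 - 1)
= 9/5 * 3124
= 28116/5 = 5623.20

5623.20


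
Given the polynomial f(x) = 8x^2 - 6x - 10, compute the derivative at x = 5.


Differentiate term by term using power and sum rules:
f(x) = 8x^2 - 6x - 10
f'(x) = 16x - 6
Substitute x = 5:
f'(5) = 16 * 5 - 6
= 80 - 6
= 74

74


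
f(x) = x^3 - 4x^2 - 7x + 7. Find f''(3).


First derivative:
f'(x) = 3x^2 - 8x - 7
Second derivative:
f''(x) = 6x - 8
Substitute x = 3:
f''(3) = 6 * 3 - 8
= 18 - 8
= 10

10


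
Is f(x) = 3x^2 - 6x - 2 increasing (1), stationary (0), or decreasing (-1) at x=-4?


Compute f'(x) to determine behavior:
f'(x) = 6x - 6
f'(-4) = 6 * (-4) - 6
= -24 - 6
= -30
Since f'(-4) < 0, the function is decreasing (-1)

-1


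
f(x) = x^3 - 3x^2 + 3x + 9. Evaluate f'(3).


Differentiate f(x) = x^3 - 3x^2 + 3x + 9 term by term:
f'(x) = 3x^2 - 6x + 3
Substitute x = 3:
f'(3) = 3 * 3^2 - 6 * 3 + 3
= 27 - 18 + 3
= 12

12


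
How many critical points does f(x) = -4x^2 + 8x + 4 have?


Find where f'(x) = 0:
f'(x) = -8x + 8
Set f'(x) = 0:
-8x + 8 = 0
x = -8 / (-8) = 1
This is a linear equation in x, so there is exactly one solution.
Number of critical points: 1

1


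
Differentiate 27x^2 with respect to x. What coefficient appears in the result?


We apply the power rule: d/dx [ax^n] = a*n * x^(n-1)
d/dx [27x^2]
= 27 * 2 * x^(2-1)
= 54x
The coefficient is 54

54


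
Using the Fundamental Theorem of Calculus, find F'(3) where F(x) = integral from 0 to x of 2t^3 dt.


By the Fundamental Theorem of Calculus (Part 1):
If F(x) = integral from 0 to x of f(t) dt, then F'(x) = f(x)
Here f(t) = 2t^3
So F'(x) = 2x^3
Evaluate at x = 3:
F'(3) = 2 * 3^3
= 2 * 27
= 54

54


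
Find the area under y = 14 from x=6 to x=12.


The area under a constant function y = 14 is a rectangle.
Width = 12 - 6 = 6
Height = 14
Area = width * height
= 6 * 14
= 84

84


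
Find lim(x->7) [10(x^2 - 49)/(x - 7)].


Direct substitution gives 0/0, so we factor the numerator.
Factor: 10(x^2 - 49) = 10 * (x - 7)(x + 7)
Cancel the common factor (x - 7):
10(x^2 - 49)/(x - 7) = 10 * (x + 7)
Now substitute x = 7:
= 10 * (7 + 7) = 140

140


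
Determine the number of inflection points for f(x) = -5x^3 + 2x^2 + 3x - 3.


Inflection points occur where f''(x) = 0 and concavity changes.
f(x) = -5x^3 + 2x^2 + 3x - 3
f'(x) = -15x^2 + 4x + 3
f''(x) = -30x + 4
Set f''(x) = 0:
-30x + 4 = 0
x = -4 / (-30) = 2/15
Since f''(x) is linear (degree 1), it changes sign at this point.
Therefore there is exactly 1 inflection point.

1


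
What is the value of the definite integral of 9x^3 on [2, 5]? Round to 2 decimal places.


Find the antiderivative of 9x^3:
F(x) = 9/4 * x^4
Apply the Fundamental Theorem of Calculus:
F(5) - F(2)
= 9/4 * 5^4 - 9/4 * 2^4
= 9/4 * (625 - 16)
= 9/4 * 609
= 5481/4 = 1370.25

1370.25


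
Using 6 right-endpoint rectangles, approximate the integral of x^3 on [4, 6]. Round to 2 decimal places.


Right Riemann sum uses right endpoints of each subinterval.
Interval: [4, 6], n = 6
dx = (6 - 4) / 6 = 1/3
Right endpoints: [13/3, 14/3, 5, 16/3, 17/3, 6]
f values: [2197/27, 2744/27, 125, 4096/27, 4913/27, 216]
Sum = dx * (sum of f values)
= 1/3 * 2573/3
= 2573/9 ≈ 285.89

285.89


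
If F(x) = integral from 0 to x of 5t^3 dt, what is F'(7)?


By the Fundamental Theorem of Calculus (Part 1):
If F(x) = integral from 0 to x of f(t) dt, then F'(x) = f(x)
Here f(t) = 5t^3
So F'(x) = 5x^3
Evaluate at x = 7:
F'(7) = 5 * 7^3
= 5 * 343
= 1715

1715


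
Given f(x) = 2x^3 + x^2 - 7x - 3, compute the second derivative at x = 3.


First derivative:
f'(x) = 6x^2 + 2x - 7
Second derivative:
f''(x) = 12x + 2
Substitute x = 3:
f''(3) = 12 * 3 + 2
= 36 + 2
= 38

38


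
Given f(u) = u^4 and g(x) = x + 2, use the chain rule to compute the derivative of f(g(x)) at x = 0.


Using the chain rule: (f(g(x)))' = f'(g(x)) * g'(x)
First, find g(0):
g(0) = 1 * 0 + 2 = 2
Next, f'(u) = 4u^3
And g'(x) = 1
So f'(g(0)) * g'(0)
= 4 * 2^3 * 1
= 4 * 8 * 1
= 32

32


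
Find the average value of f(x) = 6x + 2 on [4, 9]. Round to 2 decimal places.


Average value = 1/(b-a) * integral from a to b of f(x) dx
First compute the integral of 6x + 2:
F(x) = 3x^2 + 2x
F(9) = 3 * 81 + 2 * 9 = 261
F(4) = 3 * 16 + 2 * 4 = 56
Integral = 261 - 56 = 205
Average = 205 / (9 - 4) = 205 / 5
= 41 = 41.00

41.00


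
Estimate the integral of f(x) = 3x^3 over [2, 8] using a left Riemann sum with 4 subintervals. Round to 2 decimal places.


Left Riemann sum uses left endpoints of each subinterval.
Interval: [2, 8], n = 4
dx = (8 - 2) / 4 = 3/2
Left endpoints: [2, 7/2, 5, 13/2]
f values: [24, 1029/8, 375, 6591/8]
Sum = dx * (sum of f values)
= 3/2 * 2703/2
= 8109/4 = 2027.25

2027.25


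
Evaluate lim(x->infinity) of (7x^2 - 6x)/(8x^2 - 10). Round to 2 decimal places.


For limits at infinity with equal-degree polynomials,
we compare leading coefficients.
Numerator leading term: 7x^2
Denominator leading term: 8x^2
Divide both by x^2:
lim = (7 - 6/x) / (8 - 10/x^2)
As x -> infinity, the 1/x and 1/x^2 terms vanish:
= 7/8 ≈ 0.88

0.88


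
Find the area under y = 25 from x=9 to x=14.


The area under a constant function y = 25 is a rectangle.
Width = 14 - 9 = 5
Height = 25
Area = width * height
= 5 * 25
= 125

125


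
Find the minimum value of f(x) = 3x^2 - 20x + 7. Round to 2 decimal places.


For a quadratic f(x) = ax^2 + bx + c with a > 0, the minimum is at the vertex.
Vertex x-coordinate: x = -b/(2a)
x = -(-20) / (2 * 3)
x = 20/6 = 10/3
Substitute back to find the minimum value:
f(10/3) = 3 * (10/3)^2 - 20 * (10/3) + 7
= 100/3 - 200/3 + 7
= -79/3 ≈ -26.33

-26.33


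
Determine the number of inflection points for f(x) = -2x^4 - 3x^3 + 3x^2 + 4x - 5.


Inflection points occur where f''(x) = 0 and concavity changes.
f(x) = -2x^4 - 3x^3 + 3x^2 + 4x - 5
f'(x) = -8x^3 - 9x^2 + 6x + 4
f''(x) = -24x^2 - 18x + 6
This is a quadratic in x. Use the discriminant to count real roots.
Discriminant = (-18)^2 - 4 * (-24) * 6
= 324 - (-576)
= 900
Since discriminant > 0, f''(x) = 0 has 2 distinct real solutions.
A quadratic with two distinct real roots changes sign at each root, so concavity changes at both.
Number of inflection points: 2

2


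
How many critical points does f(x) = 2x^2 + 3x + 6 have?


Find where f'(x) = 0:
f'(x) = 4x + 3
Set f'(x) = 0:
4x + 3 = 0
x = -3 / 4 = -3/4
This is a linear equation in x, so there is exactly one solution.
Number of critical points: 1

1


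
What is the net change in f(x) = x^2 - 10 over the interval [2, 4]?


Net change = f(b) - f(a)
f(x) = x^2 - 10
Compute f(4):
f(4) = 1 * 4^2 + 0 * 4 - 10
= 16 + 0 - 10
= 6
Compute f(2):
f(2) = 1 * 2^2 + 0 * 2 - 10
= 4 + 0 - 10
= -6
Net change = 6 - (-6) = 12

12


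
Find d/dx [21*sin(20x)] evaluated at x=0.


Apply the chain rule to differentiate 21*sin(20x):
d/dx [21*sin(20x)]
= 21 * cos(20x) * d/dx(20x)
= 21 * 20 * cos(20x)
= 420 * cos(20x)
Evaluate at x = 0:
= 420 * cos(0)
= 420 * 1
= 420

420


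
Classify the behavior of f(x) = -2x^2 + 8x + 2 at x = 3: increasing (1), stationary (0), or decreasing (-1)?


Compute f'(x) to determine behavior:
f'(x) = -4x + 8
f'(3) = -4 * 3 + 8
= -12 + 8
= -4
Since f'(3) < 0, the function is decreasing (-1)

-1


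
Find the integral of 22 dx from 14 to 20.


The integral of a constant k over [a, b] equals k * (b - a).
integral from 14 to 20 of 22 dx
= 22 * (20 - 14)
= 22 * 6
= 132

132


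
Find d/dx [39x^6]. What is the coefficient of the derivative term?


We apply the power rule: d/dx [ax^n] = a*n * x^(n-1)
d/dx [39x^6]
= 39 * 6 * x^(6-1)
= 234x^5
The coefficient is 234

234


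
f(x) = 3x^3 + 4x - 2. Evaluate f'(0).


Differentiate f(x) = 3x^3 + 4x - 2 term by term:
f'(x) = 9x^2 + 4
Substitute x = 0:
f'(0) = 9 * 0^2 + 0 * 0 + 4
= 0 + 0 + 4
= 4

4


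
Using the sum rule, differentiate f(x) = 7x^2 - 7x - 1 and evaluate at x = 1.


Differentiate term by term using power and sum rules:
f(x) = 7x^2 - 7x - 1
f'(x) = 14x - 7
Substitute x = 1:
f'(1) = 14 * 1 - 7
= 14 - 7
= 7

7


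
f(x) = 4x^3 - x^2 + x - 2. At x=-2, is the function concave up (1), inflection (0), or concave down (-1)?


Concavity is determined by the sign of f''(x).
f(x) = 4x^3 - x^2 + x - 2
f'(x) = 12x^2 - 2x + 1
f''(x) = 24x - 2
f''(-2) = 24 * (-2) - 2
= -48 - 2
= -50
Since f''(-2) < 0, the function is concave down (-1)

-1


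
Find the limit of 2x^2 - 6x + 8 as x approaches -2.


Since polynomials are continuous, we use direct substitution.
lim(x->-2) of 2x^2 - 6x + 8
= 2 * (-2)^2 - 6 * (-2) + 8
= 8 + 12 + 8
= 28

28


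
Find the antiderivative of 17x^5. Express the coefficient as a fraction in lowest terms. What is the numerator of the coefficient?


Apply the power rule for integration:
integral of ax^n dx = a/(n+1) * x^(n+1) + C
integral of 17x^5 dx
= 17/6 * x^6 + C
The coefficient in lowest terms is 17/6, and its numerator is 17

17


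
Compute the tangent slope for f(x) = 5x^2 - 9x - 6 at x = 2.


The slope of the tangent line equals f'(x) at the point.
f(x) = 5x^2 - 9x - 6
f'(x) = 10x - 9
At x = 2:
f'(2) = 10 * 2 - 9
= 20 - 9
= 11

11


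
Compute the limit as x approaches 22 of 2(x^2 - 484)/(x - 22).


Direct substitution gives 0/0, so we factor the numerator.
Factor: 2(x^2 - 484) = 2 * (x - 22)(x + 22)
Cancel the common factor (x - 22):
2(x^2 - 484)/(x - 22) = 2 * (x + 22)
Now substitute x = 22:
= 2 * (22 + 22) = 88

88


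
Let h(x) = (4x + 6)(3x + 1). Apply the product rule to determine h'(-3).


Let u(x) = 4x + 6 and v(x) = 3x + 1
u'(x) = 4
v'(x) = 3
Product rule: h'(x) = u'(x)*v(x) + u(x)*v'(x)
= 4 * (3x + 1) + (4x + 6) * 3
At x = -3:
u(-3) = 4 * (-3) + 6 = -6
v(-3) = 3 * (-3) + 1 = -8
h'(-3) = 4 * (-8) + (-6) * 3
= -32 - 18
= -50

-50


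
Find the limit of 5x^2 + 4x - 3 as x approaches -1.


Since polynomials are continuous, we use direct substitution.
lim(x->-1) of 5x^2 + 4x - 3
= 5 * (-1)^2 + 4 * (-1) - 3
= 5 - 4 - 3
= -2

-2


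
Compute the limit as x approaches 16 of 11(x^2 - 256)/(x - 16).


Direct substitution gives 0/0, so we factor the numerator.
Factor: 11(x^2 - 256) = 11 * (x - 16)(x + 16)
Cancel the common factor (x - 16):
11(x^2 - 256)/(x - 16) = 11 * (x + 16)
Now substitute x = 16:
= 11 * (16 + 16) = 352

352


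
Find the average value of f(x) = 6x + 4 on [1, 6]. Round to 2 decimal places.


Average value = 1/(b-a) * integral from a to b of f(x) dx
First compute the integral of 6x + 4:
F(x) = 3x^2 + 4x
F(6) = 3 * 36 + 4 * 6 = 132
F(1) = 3 * 1 + 4 * 1 = 7
Integral = 132 - 7 = 125
Average = 125 / (6 - 1) = 125 / 5
= 25 = 25.00

25.00


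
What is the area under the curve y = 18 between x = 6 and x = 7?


The area under a constant function y = 18 is a rectangle.
Width = 7 - 6 = 1
Height = 18
Area = width * height
= 1 * 18
= 18

18


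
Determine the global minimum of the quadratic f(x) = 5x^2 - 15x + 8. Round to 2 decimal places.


For a quadratic f(x) = ax^2 + bx + c with a > 0, the minimum is at the vertex.
Vertex x-coordinate: x = -b/(2a)
x = -(-15) / (2 * 5)
x = 15/10 = 3/2
Substitute back to find the minimum value:
f(3/2) = 5 * (3/2)^2 - 15 * (3/2) + 8
= 45/4 - 45/2 + 8
= -13/4 = -3.25

-3.25


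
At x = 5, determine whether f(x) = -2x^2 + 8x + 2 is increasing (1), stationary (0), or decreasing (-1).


Compute f'(x) to determine behavior:
f'(x) = -4x + 8
f'(5) = -4 * 5 + 8
= -20 + 8
= -12
Since f'(5) < 0, the function is decreasing (-1)

-1


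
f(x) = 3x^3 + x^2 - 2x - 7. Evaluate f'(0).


Differentiate f(x) = 3x^3 + x^2 - 2x - 7 term by term:
f'(x) = 9x^2 + 2x - 2
Substitute x = 0:
f'(0) = 9 * 0^2 + 2 * 0 - 2
= 0 + 0 - 2
= -2

-2


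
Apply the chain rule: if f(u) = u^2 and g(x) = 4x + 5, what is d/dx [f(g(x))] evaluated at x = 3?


Using the chain rule: (f(g(x)))' = f'(g(x)) * g'(x)
First, find g(3):
g(3) = 4 * 3 + 5 = 17
Next, f'(u) = 2u
And g'(x) = 4
So f'(g(3)) * g'(3)
= 2 * 17 * 4
= 136

136


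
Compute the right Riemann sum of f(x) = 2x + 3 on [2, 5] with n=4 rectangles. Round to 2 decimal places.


Right Riemann sum uses right endpoints of each subinterval.
Interval: [2, 5], n = 4
dx = (5 - 2) / 4 = 3/4
Right endpoints: [11/4, 7/2, 17/4, 5]
f values: [17/2, 10, 23/2, 13]
Sum = dx * (sum of f values)
= 3/4 * 43
= 129/4 = 32.25

32.25


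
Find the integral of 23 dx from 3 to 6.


The integral of a constant k over [a, b] equals k * (b - a).
integral from 3 to 6 of 23 dx
= 23 * (6 - 3)
= 23 * 3
= 69

69


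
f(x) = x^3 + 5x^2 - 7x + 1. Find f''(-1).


First derivative:
f'(x) = 3x^2 + 10x - 7
Second derivative:
f''(x) = 6x + 10
Substitute x = -1:
f''(-1) = 6 * (-1) + 10
= -6 + 10
= 4

4


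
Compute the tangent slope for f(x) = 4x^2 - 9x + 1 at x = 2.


The slope of the tangent line equals f'(x) at the point.
f(x) = 4x^2 - 9x + 1
f'(x) = 8x - 9
At x = 2:
f'(2) = 8 * 2 - 9
= 16 - 9
= 7

7


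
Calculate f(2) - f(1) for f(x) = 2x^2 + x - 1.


Net change = f(b) - f(a)
f(x) = 2x^2 + x - 1
Compute f(2):
f(2) = 2 * 2^2 + 1 * 2 - 1
= 8 + 2 - 1
= 9
Compute f(1):
f(1) = 2 * 1^2 + 1 * 1 - 1
= 2 + 1 - 1
= 2
Net change = 9 - 2 = 7

7


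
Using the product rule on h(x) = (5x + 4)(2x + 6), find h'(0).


Let u(x) = 5x + 4 and v(x) = 2x + 6
u'(x) = 5
v'(x) = 2
Product rule: h'(x) = u'(x)*v(x) + u(x)*v'(x)
= 5 * (2x + 6) + (5x + 4) * 2
At x = 0:
u(0) = 5 * 0 + 4 = 4
v(0) = 2 * 0 + 6 = 6
h'(0) = 5 * 6 + 4 * 2
= 30 + 8
= 38

38
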